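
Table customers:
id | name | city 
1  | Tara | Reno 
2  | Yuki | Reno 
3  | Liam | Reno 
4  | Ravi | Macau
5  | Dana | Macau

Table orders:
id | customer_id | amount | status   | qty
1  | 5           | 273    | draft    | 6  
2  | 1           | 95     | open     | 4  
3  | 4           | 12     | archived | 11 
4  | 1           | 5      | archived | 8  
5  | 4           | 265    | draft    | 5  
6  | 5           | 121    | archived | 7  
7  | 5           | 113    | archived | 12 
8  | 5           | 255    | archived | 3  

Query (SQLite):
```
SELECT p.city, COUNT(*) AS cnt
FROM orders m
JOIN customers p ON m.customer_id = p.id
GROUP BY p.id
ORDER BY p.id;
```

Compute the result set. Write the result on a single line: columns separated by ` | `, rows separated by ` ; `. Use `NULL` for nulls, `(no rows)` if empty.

Reno | 2 ; Macau | 2 ; Macau | 4

Join each orders row to its customers via customer_id.
Group joined rows by customers.id; compute COUNT(*) per group.
  1: ids {2, 4} → COUNT(*)=2
  4: ids {3, 5} → COUNT(*)=2
  5: ids {1, 6, 7, 8} → COUNT(*)=4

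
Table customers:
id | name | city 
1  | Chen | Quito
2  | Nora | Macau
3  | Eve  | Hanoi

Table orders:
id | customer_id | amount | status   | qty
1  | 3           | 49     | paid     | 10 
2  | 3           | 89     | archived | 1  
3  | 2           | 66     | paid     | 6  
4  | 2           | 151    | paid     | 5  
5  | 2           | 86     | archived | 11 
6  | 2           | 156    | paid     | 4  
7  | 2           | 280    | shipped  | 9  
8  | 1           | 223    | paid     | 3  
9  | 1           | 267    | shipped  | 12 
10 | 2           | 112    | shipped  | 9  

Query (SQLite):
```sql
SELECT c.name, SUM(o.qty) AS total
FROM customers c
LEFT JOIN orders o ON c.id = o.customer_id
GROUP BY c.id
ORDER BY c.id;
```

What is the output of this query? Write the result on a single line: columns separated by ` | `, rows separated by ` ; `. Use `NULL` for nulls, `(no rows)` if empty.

Chen | 15 ; Nora | 44 ; Eve | 11

LEFT JOIN keeps every customers row; unmatched ones get NULL for orders columns.
Group by customers.id and compute SUM(o.qty). SUM over an all-NULL group is NULL.
  1: ids {8, 9} → SUM(o.qty)=15
  2: ids {3, 4, 5, 6, 7, 10} → SUM(o.qty)=44
  3: ids {1, 2} → SUM(o.qty)=11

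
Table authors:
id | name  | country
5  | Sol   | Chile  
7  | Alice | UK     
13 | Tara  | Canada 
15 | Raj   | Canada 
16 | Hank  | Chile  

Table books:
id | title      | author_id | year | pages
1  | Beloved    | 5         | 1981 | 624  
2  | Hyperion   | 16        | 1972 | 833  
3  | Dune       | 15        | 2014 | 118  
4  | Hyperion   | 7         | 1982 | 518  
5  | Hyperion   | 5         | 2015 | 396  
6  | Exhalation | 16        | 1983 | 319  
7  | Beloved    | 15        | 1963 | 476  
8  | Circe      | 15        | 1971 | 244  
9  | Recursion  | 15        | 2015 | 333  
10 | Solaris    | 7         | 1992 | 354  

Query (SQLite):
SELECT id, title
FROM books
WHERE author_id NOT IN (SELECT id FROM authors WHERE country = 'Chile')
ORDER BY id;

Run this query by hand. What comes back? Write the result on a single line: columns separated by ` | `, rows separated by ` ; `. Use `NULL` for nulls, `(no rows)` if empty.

3 | Dune ; 4 | Hyperion ; 7 | Beloved ; 8 | Circe ; 9 | Recursion ; 10 | Solaris

Inner query: authors.id where country = 'Chile'.
Outer: keep books rows whose author_id is not in that set.
Inner query → {5, 16}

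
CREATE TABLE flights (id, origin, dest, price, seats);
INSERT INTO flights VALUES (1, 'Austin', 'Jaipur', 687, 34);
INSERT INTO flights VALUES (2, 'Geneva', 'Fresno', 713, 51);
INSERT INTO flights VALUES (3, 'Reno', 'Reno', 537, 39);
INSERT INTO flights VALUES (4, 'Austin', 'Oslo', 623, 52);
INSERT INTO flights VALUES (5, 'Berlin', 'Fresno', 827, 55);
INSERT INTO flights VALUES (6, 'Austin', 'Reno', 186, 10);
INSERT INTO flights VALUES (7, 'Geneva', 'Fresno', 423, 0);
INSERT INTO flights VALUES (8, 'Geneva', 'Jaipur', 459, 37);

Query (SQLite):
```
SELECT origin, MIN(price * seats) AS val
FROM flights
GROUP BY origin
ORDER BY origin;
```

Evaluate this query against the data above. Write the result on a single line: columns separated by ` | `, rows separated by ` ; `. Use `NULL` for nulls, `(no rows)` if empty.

Austin | 1860 ; Berlin | 45485 ; Geneva | 0 ; Reno | 20943

For each row compute price * seats.
Group by origin; take MIN of the expression per group.
  Austin: ids {1, 4, 6} → MIN(price * seats)=1860
  Berlin: ids {5} → MIN(price * seats)=45485
  Geneva: ids {2, 7, 8} → MIN(price * seats)=0
  Reno: ids {3} → MIN(price * seats)=20943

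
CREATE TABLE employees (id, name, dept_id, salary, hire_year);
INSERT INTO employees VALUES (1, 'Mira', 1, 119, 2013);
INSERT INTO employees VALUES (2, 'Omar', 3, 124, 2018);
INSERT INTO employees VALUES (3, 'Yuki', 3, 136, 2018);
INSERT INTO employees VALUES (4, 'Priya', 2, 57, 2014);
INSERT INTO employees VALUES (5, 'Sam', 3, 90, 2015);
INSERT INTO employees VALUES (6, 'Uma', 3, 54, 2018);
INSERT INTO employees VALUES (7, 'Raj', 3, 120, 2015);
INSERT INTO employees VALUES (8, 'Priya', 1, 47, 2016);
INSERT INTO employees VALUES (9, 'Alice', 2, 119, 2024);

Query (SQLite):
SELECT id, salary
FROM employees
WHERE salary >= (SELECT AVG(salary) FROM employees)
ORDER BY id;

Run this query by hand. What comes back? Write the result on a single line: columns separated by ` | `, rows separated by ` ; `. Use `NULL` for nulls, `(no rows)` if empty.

1 | 119 ; 2 | 124 ; 3 | 136 ; 7 | 120 ; 9 | 119

Scalar subquery: AVG(salary) over all employees rows = 96.222222 (≈; comparison uses full precision).
Keep rows where salary >= that value.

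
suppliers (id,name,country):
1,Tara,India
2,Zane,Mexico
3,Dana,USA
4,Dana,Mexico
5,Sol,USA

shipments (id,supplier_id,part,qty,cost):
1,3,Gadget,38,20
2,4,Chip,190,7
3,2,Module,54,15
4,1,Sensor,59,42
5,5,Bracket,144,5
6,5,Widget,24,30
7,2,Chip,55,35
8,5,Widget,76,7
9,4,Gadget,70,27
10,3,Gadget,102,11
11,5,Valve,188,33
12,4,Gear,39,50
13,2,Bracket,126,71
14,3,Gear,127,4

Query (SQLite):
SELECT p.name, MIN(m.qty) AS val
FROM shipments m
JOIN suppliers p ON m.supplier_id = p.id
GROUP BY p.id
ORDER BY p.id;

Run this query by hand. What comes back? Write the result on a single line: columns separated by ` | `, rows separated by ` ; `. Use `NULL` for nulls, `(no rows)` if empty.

Join each shipments row to its suppliers via supplier_id.
Group joined rows by suppliers.id; compute MIN(m.qty) per group.
  1: ids {4} → MIN(m.qty)=59
  2: ids {3, 7, 13} → MIN(m.qty)=54
  3: ids {1, 10, 14} → MIN(m.qty)=38
  4: ids {2, 9, 12} → MIN(m.qty)=39
  5: ids {5, 6, 8, 11} → MIN(m.qty)=24

Tara | 59 ; Zane | 54 ; Dana | 38 ; Dana | 39 ; Sol | 24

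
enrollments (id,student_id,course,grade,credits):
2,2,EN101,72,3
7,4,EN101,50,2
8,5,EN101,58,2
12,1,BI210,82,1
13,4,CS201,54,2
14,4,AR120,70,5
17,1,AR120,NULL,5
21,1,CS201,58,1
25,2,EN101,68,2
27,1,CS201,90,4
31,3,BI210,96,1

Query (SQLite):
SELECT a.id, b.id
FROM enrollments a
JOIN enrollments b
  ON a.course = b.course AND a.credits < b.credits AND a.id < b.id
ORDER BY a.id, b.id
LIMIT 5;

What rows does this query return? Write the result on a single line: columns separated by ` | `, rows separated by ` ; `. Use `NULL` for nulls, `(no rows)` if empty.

Pairs (a,b) with same course, a.credits < b.credits, a.id < b.id.
course groups: AR120:{14,17} BI210:{12,31} CS201:{13,21,27} EN101:{2,7,8,25}
Ordered by (a.id, b.id); first 5.

13 | 27 ; 21 | 27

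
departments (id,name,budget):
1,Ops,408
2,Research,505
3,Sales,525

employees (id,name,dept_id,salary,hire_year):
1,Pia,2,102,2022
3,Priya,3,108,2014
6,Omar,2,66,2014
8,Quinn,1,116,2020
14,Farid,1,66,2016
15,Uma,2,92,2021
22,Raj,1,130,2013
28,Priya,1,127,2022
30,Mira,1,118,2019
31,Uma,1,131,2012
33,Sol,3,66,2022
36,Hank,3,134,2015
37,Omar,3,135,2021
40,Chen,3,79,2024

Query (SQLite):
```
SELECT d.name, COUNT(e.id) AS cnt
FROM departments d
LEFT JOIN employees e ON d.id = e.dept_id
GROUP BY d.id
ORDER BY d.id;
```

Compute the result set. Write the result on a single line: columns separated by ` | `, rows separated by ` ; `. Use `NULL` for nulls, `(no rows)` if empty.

LEFT JOIN keeps every departments row; unmatched ones get NULL for employees columns.
Group by departments.id and compute COUNT(e.id). COUNT(col) of an all-NULL group is 0.
  1: ids {8, 14, 22, 28, 30, 31} → COUNT(e.id)=6
  2: ids {1, 6, 15} → COUNT(e.id)=3
  3: ids {3, 33, 36, 37, 40} → COUNT(e.id)=5

Ops | 6 ; Research | 3 ; Sales | 5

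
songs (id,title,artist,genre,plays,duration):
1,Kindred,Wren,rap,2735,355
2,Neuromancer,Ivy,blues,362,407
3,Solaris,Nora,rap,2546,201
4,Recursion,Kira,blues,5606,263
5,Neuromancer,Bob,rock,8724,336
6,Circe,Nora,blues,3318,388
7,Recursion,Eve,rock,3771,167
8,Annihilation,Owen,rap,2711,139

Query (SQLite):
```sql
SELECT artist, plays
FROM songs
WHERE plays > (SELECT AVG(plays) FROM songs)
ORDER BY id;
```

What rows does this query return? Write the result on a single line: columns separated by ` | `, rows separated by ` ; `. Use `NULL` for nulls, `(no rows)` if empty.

Kira | 5606 ; Bob | 8724 ; Eve | 3771

Scalar subquery: AVG(plays) over all songs rows = 3721.625.
Keep rows where plays > that value.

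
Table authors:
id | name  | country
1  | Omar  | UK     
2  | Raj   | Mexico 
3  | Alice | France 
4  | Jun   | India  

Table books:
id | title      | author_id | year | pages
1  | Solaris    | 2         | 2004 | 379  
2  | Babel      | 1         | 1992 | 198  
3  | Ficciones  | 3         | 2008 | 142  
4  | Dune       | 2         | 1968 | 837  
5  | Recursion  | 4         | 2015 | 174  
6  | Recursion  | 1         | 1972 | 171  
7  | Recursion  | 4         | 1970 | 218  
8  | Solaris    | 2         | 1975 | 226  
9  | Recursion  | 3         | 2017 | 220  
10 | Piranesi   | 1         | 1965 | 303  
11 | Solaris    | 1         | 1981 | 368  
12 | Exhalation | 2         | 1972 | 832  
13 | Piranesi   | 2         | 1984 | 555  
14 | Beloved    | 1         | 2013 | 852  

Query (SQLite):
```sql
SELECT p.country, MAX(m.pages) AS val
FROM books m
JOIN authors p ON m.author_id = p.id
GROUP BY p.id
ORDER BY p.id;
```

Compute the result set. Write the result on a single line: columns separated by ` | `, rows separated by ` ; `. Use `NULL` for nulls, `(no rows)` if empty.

UK | 852 ; Mexico | 837 ; France | 220 ; India | 218

Join each books row to its authors via author_id.
Group joined rows by authors.id; compute MAX(m.pages) per group.
  1: ids {2, 6, 10, 11, 14} → MAX(m.pages)=852
  2: ids {1, 4, 8, 12, 13} → MAX(m.pages)=837
  3: ids {3, 9} → MAX(m.pages)=220
  4: ids {5, 7} → MAX(m.pages)=218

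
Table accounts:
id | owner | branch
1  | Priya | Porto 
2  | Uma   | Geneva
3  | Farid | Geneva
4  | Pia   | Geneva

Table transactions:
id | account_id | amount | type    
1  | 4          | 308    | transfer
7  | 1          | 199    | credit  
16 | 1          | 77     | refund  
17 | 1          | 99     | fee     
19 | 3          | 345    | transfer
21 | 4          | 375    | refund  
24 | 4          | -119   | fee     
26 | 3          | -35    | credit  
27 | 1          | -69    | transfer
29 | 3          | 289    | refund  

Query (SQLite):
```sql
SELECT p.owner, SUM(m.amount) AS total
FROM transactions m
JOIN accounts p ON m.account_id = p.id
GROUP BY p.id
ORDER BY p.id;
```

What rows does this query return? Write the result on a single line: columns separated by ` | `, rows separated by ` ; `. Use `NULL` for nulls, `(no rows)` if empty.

Priya | 306 ; Farid | 599 ; Pia | 564

Join each transactions row to its accounts via account_id.
Group joined rows by accounts.id; compute SUM(m.amount) per group.
  1: ids {7, 16, 17, 27} → SUM(m.amount)=306
  3: ids {19, 26, 29} → SUM(m.amount)=599
  4: ids {1, 21, 24} → SUM(m.amount)=564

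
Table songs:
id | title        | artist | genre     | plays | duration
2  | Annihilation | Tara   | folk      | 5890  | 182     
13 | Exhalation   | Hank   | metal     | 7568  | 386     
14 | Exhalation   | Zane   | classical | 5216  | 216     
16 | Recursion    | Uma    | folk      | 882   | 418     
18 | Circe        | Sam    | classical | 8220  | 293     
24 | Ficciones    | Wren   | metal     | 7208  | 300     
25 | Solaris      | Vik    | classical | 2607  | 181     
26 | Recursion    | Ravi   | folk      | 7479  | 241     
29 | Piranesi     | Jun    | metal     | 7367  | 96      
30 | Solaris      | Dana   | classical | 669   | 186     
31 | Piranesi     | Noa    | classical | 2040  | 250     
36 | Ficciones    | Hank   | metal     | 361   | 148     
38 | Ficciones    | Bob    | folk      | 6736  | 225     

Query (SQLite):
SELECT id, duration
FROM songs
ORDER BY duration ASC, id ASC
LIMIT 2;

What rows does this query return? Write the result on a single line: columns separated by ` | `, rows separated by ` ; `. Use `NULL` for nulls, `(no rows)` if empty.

29 | 96 ; 36 | 148

Sort by duration asc, tiebreak id asc: (96, id=29), (148, id=36), (181, id=25), (182, id=2), (186, id=30) …. Take first 2.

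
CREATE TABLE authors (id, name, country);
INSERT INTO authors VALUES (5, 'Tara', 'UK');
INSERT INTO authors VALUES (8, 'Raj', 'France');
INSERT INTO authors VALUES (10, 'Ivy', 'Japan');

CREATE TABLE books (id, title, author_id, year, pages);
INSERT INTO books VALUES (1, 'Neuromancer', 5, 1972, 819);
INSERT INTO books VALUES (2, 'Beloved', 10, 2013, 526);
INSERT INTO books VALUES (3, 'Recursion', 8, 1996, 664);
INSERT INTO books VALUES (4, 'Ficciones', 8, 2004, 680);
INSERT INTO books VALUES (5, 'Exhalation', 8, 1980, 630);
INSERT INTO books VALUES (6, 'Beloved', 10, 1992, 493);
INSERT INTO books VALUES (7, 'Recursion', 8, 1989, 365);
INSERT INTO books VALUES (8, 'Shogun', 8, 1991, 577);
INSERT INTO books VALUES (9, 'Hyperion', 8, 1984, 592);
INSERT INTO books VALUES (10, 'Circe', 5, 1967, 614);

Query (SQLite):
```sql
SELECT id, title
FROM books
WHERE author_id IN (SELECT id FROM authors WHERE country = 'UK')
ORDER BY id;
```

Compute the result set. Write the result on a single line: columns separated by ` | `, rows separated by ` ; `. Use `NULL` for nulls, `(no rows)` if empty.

1 | Neuromancer ; 10 | Circe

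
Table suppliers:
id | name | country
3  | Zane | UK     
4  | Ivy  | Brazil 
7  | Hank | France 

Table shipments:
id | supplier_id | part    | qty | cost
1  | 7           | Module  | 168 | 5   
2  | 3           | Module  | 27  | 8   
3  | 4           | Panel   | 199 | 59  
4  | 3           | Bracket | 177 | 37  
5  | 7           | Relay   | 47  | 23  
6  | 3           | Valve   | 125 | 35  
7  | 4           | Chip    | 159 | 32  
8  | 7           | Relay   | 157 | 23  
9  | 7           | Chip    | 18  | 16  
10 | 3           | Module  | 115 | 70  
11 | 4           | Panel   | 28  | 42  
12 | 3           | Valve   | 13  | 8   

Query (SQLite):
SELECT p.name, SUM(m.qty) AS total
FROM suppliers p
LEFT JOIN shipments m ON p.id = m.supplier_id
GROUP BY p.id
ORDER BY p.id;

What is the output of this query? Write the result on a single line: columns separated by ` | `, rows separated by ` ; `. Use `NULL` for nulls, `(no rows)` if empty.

LEFT JOIN keeps every suppliers row; unmatched ones get NULL for shipments columns.
Group by suppliers.id and compute SUM(m.qty). SUM over an all-NULL group is NULL.
  3: ids {2, 4, 6, 10, 12} → SUM(m.qty)=457
  4: ids {3, 7, 11} → SUM(m.qty)=386
  7: ids {1, 5, 8, 9} → SUM(m.qty)=390

Zane | 457 ; Ivy | 386 ; Hank | 390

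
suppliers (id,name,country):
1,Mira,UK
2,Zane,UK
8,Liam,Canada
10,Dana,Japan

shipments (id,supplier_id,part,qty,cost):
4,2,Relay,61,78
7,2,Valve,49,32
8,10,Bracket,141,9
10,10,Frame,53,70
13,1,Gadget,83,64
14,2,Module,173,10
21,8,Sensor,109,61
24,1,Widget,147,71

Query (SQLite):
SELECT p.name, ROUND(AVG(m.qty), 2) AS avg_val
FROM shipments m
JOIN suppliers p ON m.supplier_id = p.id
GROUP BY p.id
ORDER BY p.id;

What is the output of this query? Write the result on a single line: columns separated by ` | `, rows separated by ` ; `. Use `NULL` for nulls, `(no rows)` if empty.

Join each shipments row to its suppliers via supplier_id.
Group joined rows by suppliers.id; compute ROUND(AVG(m.qty), 2) per group.
  1: ids {13, 24} → ROUND(AVG(m.qty), 2)=115
  2: ids {4, 7, 14} → ROUND(AVG(m.qty), 2)=94.33
  8: ids {21} → ROUND(AVG(m.qty), 2)=109
  10: ids {8, 10} → ROUND(AVG(m.qty), 2)=97

Mira | 115 ; Zane | 94.33 ; Liam | 109 ; Dana | 97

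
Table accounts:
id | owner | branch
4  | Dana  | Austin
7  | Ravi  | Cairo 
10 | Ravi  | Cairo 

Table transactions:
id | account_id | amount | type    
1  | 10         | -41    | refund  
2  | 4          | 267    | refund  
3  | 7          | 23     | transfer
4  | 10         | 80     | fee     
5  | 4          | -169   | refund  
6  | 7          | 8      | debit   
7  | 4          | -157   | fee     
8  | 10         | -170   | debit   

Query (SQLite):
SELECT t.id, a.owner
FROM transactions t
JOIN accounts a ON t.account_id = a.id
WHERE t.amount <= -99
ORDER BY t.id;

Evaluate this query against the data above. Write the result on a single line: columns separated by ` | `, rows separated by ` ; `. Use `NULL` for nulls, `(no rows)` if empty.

5 | Dana ; 7 | Dana ; 8 | Ravi

Each transactions row matches the accounts row where account_id = accounts.id.
Then keep rows with t.amount <= -99.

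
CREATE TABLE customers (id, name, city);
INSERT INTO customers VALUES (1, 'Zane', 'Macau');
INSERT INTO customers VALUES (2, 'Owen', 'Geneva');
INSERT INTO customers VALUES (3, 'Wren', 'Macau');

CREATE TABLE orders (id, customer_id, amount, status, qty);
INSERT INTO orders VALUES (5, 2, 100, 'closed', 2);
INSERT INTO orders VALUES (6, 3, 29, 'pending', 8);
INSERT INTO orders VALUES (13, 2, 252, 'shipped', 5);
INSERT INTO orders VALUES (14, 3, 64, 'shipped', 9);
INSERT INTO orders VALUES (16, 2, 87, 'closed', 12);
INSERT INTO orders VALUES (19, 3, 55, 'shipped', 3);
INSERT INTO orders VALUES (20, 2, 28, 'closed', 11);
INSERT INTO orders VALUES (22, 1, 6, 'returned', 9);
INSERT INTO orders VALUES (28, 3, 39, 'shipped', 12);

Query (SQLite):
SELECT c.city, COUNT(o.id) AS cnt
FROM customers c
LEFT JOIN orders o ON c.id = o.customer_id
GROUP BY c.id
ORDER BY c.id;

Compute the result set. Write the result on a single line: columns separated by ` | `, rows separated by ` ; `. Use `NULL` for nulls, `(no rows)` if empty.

LEFT JOIN keeps every customers row; unmatched ones get NULL for orders columns.
Group by customers.id and compute COUNT(o.id). COUNT(col) of an all-NULL group is 0.
  1: ids {22} → COUNT(o.id)=1
  2: ids {5, 13, 16, 20} → COUNT(o.id)=4
  3: ids {6, 14, 19, 28} → COUNT(o.id)=4

Macau | 1 ; Geneva | 4 ; Macau | 4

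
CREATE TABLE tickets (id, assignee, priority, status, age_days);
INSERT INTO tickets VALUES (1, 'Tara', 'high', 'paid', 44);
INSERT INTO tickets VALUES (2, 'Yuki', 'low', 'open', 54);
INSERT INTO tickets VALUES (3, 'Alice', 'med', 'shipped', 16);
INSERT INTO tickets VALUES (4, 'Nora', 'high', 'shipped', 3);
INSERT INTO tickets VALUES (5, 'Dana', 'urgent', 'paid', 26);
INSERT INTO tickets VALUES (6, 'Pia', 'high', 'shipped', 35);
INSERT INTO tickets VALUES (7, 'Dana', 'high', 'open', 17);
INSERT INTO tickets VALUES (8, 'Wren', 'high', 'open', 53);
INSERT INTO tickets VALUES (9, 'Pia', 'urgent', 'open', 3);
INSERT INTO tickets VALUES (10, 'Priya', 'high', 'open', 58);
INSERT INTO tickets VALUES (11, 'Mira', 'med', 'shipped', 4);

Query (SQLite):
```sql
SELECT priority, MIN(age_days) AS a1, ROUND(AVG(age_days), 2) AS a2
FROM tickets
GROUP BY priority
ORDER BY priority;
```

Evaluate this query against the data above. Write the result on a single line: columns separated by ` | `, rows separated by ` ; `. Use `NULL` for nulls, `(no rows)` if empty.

high | 3 | 35 ; low | 54 | 54 ; med | 4 | 10 ; urgent | 3 | 14.5

Group tickets by priority.
Per group compute: MIN(age_days), ROUND(AVG(age_days), 2).
  high: ids {1, 4, 6, 7, 8, 10} → MIN(age_days)=3, ROUND(AVG(age_days), 2)=35
  low: ids {2} → MIN(age_days)=54, ROUND(AVG(age_days), 2)=54
  med: ids {3, 11} → MIN(age_days)=4, ROUND(AVG(age_days), 2)=10
  urgent: ids {5, 9} → MIN(age_days)=3, ROUND(AVG(age_days), 2)=14.5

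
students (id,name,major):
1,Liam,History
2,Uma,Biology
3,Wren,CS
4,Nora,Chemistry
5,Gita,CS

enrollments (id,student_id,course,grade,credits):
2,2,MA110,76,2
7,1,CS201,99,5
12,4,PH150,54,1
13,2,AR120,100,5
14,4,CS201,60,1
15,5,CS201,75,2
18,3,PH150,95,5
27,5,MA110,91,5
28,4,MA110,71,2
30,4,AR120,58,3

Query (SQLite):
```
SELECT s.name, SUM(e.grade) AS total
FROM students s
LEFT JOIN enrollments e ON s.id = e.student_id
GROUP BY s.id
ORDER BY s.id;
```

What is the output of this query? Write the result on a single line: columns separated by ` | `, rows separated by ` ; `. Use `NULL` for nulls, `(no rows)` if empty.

LEFT JOIN keeps every students row; unmatched ones get NULL for enrollments columns.
Group by students.id and compute SUM(e.grade). SUM over an all-NULL group is NULL.
  1: ids {7} → SUM(e.grade)=99
  2: ids {2, 13} → SUM(e.grade)=176
  3: ids {18} → SUM(e.grade)=95
  4: ids {12, 14, 28, 30} → SUM(e.grade)=243
  5: ids {15, 27} → SUM(e.grade)=166

Liam | 99 ; Uma | 176 ; Wren | 95 ; Nora | 243 ; Gita | 166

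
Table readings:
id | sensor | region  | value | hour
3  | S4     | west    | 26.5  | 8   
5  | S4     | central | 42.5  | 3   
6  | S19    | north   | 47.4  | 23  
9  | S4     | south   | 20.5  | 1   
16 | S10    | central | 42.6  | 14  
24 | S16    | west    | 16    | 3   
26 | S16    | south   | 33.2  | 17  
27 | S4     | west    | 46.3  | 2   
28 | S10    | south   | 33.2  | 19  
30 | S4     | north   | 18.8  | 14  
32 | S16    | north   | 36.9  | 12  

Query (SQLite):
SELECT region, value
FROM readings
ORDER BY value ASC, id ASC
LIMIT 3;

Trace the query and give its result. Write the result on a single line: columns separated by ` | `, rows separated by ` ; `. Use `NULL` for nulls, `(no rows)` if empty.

west | 16 ; north | 18.8 ; south | 20.5

Sort by value asc, tiebreak id asc: (16, id=24), (18.8, id=30), (20.5, id=9), (26.5, id=3), (33.2, id=26), (33.2, id=28) …. Take first 3.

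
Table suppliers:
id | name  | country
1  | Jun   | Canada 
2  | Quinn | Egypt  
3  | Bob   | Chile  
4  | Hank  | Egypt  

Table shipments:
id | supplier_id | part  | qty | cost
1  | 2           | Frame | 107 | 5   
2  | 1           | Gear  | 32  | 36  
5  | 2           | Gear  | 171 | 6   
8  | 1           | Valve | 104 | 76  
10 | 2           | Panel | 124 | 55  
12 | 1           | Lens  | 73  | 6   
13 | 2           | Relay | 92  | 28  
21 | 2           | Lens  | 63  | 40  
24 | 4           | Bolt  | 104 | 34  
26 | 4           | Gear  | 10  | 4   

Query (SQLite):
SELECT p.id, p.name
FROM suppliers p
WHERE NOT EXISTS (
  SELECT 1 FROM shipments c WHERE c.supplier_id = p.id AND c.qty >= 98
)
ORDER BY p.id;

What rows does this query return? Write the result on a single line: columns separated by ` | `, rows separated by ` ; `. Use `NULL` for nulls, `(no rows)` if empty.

For each suppliers row, check whether any shipments with matching supplier_id has qty >= 98.
Keep rows where that is false.

3 | Bob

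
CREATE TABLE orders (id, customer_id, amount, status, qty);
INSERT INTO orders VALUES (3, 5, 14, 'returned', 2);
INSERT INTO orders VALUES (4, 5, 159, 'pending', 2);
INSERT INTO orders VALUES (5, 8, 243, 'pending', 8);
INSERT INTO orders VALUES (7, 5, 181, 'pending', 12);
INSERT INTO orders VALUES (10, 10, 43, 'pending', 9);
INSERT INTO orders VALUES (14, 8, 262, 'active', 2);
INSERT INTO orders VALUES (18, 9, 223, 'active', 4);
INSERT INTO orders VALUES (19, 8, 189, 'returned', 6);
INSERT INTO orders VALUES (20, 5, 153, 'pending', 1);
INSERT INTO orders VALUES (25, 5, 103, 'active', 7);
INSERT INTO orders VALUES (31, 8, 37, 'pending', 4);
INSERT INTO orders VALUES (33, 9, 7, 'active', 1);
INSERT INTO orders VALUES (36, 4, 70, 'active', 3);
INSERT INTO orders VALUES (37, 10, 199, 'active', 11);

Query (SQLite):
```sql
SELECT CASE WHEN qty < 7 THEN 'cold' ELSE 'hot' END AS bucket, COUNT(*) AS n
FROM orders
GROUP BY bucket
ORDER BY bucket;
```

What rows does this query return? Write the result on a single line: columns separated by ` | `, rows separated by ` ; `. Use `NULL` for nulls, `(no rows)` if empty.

Bucket rows by qty < 7 → 'cold' else 'hot'; count each bucket.

cold | 9 ; hot | 5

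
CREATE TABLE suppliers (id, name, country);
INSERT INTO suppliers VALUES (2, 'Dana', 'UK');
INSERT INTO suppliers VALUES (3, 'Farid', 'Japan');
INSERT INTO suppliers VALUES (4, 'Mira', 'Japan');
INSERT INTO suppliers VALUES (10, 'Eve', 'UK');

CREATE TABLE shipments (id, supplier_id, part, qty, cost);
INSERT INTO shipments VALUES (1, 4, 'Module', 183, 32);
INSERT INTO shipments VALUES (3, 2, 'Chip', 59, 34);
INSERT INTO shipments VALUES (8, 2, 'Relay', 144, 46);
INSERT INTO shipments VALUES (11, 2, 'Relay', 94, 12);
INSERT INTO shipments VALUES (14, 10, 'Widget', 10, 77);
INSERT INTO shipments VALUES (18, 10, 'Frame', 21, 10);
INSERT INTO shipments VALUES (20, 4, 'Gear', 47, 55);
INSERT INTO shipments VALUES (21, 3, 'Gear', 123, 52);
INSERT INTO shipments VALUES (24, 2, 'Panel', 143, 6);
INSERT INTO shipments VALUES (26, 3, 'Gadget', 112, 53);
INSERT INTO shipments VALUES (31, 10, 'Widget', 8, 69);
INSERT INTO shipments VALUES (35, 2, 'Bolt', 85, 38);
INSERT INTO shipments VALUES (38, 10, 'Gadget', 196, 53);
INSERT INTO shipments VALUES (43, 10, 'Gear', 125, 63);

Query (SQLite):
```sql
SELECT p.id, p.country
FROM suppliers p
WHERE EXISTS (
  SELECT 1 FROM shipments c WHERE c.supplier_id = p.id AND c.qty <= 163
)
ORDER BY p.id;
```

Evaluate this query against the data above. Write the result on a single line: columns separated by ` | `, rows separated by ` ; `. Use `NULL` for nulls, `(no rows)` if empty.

For each suppliers row, check whether any shipments with matching supplier_id has qty <= 163.
Keep rows where that is true.

2 | UK ; 3 | Japan ; 4 | Japan ; 10 | UK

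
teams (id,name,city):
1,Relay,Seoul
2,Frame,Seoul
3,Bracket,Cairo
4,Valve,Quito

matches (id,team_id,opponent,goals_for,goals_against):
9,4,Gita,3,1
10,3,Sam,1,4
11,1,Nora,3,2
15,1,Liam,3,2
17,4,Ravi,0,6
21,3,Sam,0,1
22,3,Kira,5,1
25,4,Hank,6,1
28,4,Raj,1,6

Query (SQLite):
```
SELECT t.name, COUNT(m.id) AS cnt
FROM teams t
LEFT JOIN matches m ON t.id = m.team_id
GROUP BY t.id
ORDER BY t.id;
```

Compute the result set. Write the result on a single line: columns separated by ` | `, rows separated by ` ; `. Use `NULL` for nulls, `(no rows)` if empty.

Relay | 2 ; Frame | 0 ; Bracket | 3 ; Valve | 4

LEFT JOIN keeps every teams row; unmatched ones get NULL for matches columns.
Group by teams.id and compute COUNT(m.id). COUNT(col) of an all-NULL group is 0.
  1: ids {11, 15} → COUNT(m.id)=2
  2: ids {—} → COUNT(m.id)=0
  3: ids {10, 21, 22} → COUNT(m.id)=3
  4: ids {9, 17, 25, 28} → COUNT(m.id)=4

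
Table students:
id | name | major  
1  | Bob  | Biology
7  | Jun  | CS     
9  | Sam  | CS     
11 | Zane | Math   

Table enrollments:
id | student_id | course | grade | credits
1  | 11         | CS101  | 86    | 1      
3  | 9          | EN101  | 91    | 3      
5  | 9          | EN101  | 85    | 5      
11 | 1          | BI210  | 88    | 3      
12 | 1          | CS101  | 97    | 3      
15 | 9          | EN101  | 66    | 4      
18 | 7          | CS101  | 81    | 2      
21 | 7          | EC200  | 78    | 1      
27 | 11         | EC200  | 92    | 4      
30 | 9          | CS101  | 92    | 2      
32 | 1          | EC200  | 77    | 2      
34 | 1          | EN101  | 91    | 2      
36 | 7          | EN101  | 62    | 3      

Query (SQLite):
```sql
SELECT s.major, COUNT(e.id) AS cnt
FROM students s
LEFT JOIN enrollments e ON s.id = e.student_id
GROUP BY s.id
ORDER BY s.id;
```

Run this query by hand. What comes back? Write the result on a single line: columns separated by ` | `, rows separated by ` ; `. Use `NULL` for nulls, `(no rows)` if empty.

LEFT JOIN keeps every students row; unmatched ones get NULL for enrollments columns.
Group by students.id and compute COUNT(e.id). COUNT(col) of an all-NULL group is 0.
  1: ids {11, 12, 32, 34} → COUNT(e.id)=4
  7: ids {18, 21, 36} → COUNT(e.id)=3
  9: ids {3, 5, 15, 30} → COUNT(e.id)=4
  11: ids {1, 27} → COUNT(e.id)=2

Biology | 4 ; CS | 3 ; CS | 4 ; Math | 2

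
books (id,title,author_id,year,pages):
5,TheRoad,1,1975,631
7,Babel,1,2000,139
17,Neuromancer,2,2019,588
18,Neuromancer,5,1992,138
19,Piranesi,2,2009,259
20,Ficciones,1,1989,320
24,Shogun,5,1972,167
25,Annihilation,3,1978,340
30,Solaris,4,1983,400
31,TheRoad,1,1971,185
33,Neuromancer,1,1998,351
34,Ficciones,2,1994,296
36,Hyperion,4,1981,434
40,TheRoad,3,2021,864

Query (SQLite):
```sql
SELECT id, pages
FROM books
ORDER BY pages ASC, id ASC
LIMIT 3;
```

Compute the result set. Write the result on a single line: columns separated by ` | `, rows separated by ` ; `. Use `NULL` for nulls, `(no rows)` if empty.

18 | 138 ; 7 | 139 ; 24 | 167

Sort by pages asc, tiebreak id asc: (138, id=18), (139, id=7), (167, id=24), (185, id=31), (259, id=19), (296, id=34) …. Take first 3.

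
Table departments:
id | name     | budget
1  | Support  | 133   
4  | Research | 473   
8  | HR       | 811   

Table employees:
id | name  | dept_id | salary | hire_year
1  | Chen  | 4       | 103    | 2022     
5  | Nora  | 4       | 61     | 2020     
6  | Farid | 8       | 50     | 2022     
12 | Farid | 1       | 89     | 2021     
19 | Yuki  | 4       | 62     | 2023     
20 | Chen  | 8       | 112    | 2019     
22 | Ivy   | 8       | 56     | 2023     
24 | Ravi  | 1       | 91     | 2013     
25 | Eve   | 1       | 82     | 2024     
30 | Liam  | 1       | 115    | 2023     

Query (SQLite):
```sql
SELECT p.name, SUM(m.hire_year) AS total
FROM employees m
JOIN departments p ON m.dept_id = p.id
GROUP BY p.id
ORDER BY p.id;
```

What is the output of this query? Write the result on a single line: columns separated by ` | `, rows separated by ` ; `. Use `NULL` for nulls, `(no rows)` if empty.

Join each employees row to its departments via dept_id.
Group joined rows by departments.id; compute SUM(m.hire_year) per group.
  1: ids {12, 24, 25, 30} → SUM(m.hire_year)=8081
  4: ids {1, 5, 19} → SUM(m.hire_year)=6065
  8: ids {6, 20, 22} → SUM(m.hire_year)=6064

Support | 8081 ; Research | 6065 ; HR | 6064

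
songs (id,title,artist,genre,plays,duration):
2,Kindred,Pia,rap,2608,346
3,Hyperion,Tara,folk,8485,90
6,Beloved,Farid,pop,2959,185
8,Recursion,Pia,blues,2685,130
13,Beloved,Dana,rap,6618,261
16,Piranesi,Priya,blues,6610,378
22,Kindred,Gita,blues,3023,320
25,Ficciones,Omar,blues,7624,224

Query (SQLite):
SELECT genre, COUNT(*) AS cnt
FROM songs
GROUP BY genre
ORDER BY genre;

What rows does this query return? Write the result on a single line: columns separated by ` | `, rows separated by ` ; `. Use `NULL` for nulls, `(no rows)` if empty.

Partition songs by genre; compute COUNT(*) within each group.
  blues: ids {8, 16, 22, 25} → COUNT(*)=4
  folk: ids {3} → COUNT(*)=1
  pop: ids {6} → COUNT(*)=1
  rap: ids {2, 13} → COUNT(*)=2

blues | 4 ; folk | 1 ; pop | 1 ; rap | 2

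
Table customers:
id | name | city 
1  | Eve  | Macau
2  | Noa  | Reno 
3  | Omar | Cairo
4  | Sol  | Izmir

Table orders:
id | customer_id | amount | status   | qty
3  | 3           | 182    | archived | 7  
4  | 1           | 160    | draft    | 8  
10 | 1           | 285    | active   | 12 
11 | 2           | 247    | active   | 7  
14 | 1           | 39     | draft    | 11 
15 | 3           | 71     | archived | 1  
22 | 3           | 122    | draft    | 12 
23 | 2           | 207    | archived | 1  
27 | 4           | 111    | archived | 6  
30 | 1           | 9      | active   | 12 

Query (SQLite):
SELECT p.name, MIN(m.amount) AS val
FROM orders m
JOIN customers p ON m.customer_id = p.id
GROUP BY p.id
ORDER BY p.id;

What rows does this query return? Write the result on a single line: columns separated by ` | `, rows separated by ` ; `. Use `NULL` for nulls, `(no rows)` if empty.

Join each orders row to its customers via customer_id.
Group joined rows by customers.id; compute MIN(m.amount) per group.
  1: ids {4, 10, 14, 30} → MIN(m.amount)=9
  2: ids {11, 23} → MIN(m.amount)=207
  3: ids {3, 15, 22} → MIN(m.amount)=71
  4: ids {27} → MIN(m.amount)=111

Eve | 9 ; Noa | 207 ; Omar | 71 ; Sol | 111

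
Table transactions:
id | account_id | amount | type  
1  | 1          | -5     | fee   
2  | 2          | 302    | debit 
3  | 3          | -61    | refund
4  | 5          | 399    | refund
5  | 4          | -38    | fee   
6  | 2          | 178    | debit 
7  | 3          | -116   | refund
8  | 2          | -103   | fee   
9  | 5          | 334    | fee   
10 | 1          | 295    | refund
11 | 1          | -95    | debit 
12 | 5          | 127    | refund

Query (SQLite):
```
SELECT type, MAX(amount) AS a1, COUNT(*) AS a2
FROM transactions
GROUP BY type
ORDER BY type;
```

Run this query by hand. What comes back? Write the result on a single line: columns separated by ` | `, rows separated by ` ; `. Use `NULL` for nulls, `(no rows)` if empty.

Group transactions by type.
Per group compute: MAX(amount), COUNT(*).
  debit: ids {2, 6, 11} → MAX(amount)=302, COUNT(*)=3
  fee: ids {1, 5, 8, 9} → MAX(amount)=334, COUNT(*)=4
  refund: ids {3, 4, 7, 10, 12} → MAX(amount)=399, COUNT(*)=5

debit | 302 | 3 ; fee | 334 | 4 ; refund | 399 | 5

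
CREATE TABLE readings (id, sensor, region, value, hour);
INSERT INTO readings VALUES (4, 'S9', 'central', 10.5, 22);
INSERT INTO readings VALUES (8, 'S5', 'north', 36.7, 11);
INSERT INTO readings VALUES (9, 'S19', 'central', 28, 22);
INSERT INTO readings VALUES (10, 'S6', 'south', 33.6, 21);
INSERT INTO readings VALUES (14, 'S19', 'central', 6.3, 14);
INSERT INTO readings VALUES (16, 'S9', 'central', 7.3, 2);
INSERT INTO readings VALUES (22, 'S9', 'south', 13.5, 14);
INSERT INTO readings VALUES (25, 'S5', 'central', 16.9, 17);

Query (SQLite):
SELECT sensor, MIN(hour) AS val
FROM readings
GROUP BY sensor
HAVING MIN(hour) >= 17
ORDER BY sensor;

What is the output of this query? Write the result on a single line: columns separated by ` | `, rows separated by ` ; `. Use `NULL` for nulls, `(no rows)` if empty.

S6 | 21

Partition readings by sensor; compute MIN(hour) within each group.
HAVING: keep groups where MIN(hour) >= 17.
  S19: ids {9, 14} → MIN(hour)=14
  S5: ids {8, 25} → MIN(hour)=11
  S6: ids {10} → MIN(hour)=21
  S9: ids {4, 16, 22} → MIN(hour)=2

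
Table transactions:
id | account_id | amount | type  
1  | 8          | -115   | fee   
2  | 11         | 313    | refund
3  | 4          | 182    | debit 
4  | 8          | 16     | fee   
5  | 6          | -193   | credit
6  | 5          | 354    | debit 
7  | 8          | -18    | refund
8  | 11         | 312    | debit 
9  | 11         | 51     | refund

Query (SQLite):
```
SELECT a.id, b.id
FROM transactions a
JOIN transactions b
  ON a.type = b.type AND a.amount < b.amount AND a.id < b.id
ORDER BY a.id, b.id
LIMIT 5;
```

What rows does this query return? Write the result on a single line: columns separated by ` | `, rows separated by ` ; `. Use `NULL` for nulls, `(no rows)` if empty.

Pairs (a,b) with same type, a.amount < b.amount, a.id < b.id.
type groups: credit:{5} debit:{3,6,8} fee:{1,4} refund:{2,7,9}
Ordered by (a.id, b.id); first 5.

1 | 4 ; 3 | 6 ; 3 | 8 ; 7 | 9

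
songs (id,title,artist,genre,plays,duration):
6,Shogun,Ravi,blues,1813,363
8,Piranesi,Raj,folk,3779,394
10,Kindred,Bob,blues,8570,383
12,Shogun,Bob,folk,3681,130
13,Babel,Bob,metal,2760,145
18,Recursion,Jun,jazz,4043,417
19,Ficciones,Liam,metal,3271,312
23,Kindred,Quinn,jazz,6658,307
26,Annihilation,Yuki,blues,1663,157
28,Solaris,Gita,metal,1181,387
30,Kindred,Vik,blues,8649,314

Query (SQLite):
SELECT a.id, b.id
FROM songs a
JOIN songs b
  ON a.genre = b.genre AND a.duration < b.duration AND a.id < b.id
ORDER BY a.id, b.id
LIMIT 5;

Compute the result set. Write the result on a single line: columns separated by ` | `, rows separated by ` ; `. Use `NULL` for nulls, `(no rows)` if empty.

Pairs (a,b) with same genre, a.duration < b.duration, a.id < b.id.
genre groups: blues:{6,10,26,30} folk:{8,12} jazz:{18,23} metal:{13,19,28}
Ordered by (a.id, b.id); first 5.

6 | 10 ; 13 | 19 ; 13 | 28 ; 19 | 28 ; 26 | 30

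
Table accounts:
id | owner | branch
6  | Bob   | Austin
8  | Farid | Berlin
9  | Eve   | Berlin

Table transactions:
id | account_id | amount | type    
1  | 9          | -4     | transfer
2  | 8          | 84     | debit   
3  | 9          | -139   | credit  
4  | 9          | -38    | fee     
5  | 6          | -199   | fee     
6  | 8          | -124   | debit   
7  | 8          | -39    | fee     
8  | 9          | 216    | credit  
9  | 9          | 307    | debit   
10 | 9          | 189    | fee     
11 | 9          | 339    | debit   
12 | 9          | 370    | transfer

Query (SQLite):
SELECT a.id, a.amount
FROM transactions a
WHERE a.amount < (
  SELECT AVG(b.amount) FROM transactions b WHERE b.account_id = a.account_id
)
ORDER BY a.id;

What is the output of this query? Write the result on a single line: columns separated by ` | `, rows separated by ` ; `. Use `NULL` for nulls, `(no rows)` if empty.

1 | -4 ; 3 | -139 ; 4 | -38 ; 6 | -124 ; 7 | -39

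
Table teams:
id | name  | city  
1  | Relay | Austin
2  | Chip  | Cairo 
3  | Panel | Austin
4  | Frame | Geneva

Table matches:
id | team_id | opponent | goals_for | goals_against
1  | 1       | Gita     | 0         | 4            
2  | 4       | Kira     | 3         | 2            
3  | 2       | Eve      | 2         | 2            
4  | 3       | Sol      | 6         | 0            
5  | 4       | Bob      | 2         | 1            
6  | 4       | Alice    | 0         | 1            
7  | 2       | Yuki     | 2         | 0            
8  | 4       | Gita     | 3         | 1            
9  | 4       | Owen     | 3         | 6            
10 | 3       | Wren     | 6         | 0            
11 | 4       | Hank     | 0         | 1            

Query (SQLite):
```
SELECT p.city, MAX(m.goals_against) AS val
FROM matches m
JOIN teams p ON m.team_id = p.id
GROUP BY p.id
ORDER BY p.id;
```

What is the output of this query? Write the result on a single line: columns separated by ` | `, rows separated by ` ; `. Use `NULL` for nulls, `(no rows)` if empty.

Austin | 4 ; Cairo | 2 ; Austin | 0 ; Geneva | 6

Join each matches row to its teams via team_id.
Group joined rows by teams.id; compute MAX(m.goals_against) per group.
  1: ids {1} → MAX(m.goals_against)=4
  2: ids {3, 7} → MAX(m.goals_against)=2
  3: ids {4, 10} → MAX(m.goals_against)=0
  4: ids {2, 5, 6, 8, 9, 11} → MAX(m.goals_against)=6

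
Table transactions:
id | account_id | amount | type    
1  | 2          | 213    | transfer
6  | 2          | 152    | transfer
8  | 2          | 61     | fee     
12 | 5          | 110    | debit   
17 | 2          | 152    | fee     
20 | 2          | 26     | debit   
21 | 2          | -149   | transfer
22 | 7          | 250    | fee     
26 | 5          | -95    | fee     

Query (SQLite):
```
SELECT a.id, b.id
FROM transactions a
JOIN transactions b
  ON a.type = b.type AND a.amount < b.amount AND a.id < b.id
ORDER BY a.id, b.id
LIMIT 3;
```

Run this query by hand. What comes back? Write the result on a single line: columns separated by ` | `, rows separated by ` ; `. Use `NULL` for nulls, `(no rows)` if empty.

8 | 17 ; 8 | 22 ; 17 | 22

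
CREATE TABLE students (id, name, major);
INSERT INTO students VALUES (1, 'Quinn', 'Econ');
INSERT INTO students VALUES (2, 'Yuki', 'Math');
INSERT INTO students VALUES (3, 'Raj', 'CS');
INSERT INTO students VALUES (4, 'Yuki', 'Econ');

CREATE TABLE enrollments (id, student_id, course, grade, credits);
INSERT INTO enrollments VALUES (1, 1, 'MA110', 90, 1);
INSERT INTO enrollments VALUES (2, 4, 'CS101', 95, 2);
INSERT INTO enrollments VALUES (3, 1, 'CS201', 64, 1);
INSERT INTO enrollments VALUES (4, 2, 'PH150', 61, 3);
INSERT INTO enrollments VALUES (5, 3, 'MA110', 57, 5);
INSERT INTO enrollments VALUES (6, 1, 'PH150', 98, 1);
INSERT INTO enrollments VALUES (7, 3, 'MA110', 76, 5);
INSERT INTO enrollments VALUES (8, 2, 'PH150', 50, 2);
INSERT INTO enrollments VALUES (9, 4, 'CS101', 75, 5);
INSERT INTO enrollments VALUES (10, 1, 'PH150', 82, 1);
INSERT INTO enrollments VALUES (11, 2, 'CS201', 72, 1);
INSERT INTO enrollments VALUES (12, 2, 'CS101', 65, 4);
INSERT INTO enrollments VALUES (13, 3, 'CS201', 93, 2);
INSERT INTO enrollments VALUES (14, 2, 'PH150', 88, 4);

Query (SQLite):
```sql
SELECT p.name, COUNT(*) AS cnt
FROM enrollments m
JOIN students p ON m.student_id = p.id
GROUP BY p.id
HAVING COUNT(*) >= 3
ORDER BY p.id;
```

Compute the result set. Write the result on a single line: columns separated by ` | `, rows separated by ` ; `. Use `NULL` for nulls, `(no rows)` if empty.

Join each enrollments row to its students via student_id.
Group joined rows by students.id; compute COUNT(*) per group.
HAVING: keep groups with count ≥ 3.
  1: ids {1, 3, 6, 10} → COUNT(*)=4
  2: ids {4, 8, 11, 12, 14} → COUNT(*)=5
  3: ids {5, 7, 13} → COUNT(*)=3
  4: ids {2, 9} → COUNT(*)=2

Quinn | 4 ; Yuki | 5 ; Raj | 3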